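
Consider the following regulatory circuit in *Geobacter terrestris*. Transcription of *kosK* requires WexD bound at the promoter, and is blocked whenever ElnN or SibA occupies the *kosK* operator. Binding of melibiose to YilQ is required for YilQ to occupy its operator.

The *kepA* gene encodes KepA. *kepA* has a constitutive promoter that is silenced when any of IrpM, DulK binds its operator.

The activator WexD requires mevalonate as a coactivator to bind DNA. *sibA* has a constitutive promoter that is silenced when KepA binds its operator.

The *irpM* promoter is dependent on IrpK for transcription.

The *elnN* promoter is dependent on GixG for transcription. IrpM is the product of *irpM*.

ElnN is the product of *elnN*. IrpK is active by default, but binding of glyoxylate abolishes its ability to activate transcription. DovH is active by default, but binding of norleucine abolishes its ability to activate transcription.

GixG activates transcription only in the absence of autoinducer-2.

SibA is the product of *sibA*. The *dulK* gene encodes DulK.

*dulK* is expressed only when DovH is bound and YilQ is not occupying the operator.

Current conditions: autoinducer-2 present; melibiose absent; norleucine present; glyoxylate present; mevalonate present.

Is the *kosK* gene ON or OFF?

Autoinducer-2 is present, so GixG is inactive.
Required activator GixG is absent, so *elnN* is not transcribed.
So ElnN is not produced.
Mevalonate is present, so WexD is active.
Glyoxylate is present, so IrpK is inactive.
Required activator IrpK is absent, so *irpM* is not transcribed.
So IrpM is not produced.
Melibiose is absent, so YilQ is inactive.
Norleucine is present, so DovH is inactive.
Required activator DovH is absent, so *dulK* is not transcribed.
So DulK is not produced.
With no repressor bound, *kepA* is transcribed.
So KepA is produced and active.
With repressor KepA bound, *sibA* is not transcribed.
So SibA is not produced.
No repressor is bound and WexD is active, so *kosK* is transcribed.

ON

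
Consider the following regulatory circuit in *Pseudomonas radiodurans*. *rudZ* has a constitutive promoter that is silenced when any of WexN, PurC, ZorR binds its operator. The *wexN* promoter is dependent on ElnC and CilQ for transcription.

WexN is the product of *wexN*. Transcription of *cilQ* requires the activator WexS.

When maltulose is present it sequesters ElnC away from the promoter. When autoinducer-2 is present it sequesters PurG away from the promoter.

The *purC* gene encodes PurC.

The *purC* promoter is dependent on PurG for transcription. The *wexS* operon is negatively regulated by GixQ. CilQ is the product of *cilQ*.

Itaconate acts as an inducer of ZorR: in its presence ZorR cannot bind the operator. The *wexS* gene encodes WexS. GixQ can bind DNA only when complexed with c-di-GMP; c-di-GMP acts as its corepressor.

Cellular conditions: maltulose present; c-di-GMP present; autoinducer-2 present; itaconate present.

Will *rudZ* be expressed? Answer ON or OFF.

ON

Maltulose is present, so ElnC is inactive.
c-di-GMP is present, so GixQ is active.
With repressor GixQ bound, *wexS* is not transcribed.
So WexS is not produced.
Required activator WexS is absent, so *cilQ* is not transcribed.
So CilQ is not produced.
Required activator ElnC is absent, so *wexN* is not transcribed.
So WexN is not produced.
Autoinducer-2 is present, so PurG is inactive.
Required activator PurG is absent, so *purC* is not transcribed.
So PurC is not produced.
Itaconate is present, so ZorR is inactive.
With no repressor bound, *rudZ* is transcribed.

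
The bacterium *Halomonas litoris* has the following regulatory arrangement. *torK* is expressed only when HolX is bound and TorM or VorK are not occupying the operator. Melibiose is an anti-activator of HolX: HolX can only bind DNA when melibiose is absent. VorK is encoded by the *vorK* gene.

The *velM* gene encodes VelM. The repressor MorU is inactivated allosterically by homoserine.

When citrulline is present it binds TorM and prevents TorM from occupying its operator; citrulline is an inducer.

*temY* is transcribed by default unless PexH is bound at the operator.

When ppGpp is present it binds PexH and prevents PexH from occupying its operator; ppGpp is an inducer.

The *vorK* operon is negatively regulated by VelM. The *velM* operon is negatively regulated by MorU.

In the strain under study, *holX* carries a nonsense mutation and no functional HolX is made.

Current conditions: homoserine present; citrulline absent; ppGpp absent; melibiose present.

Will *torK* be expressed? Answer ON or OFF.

HolX is non-functional in this strain, so it has no effect.
Citrulline is absent, so TorM is active.
Homoserine is present, so MorU is inactive.
With no repressor bound, *velM* is transcribed.
So VelM is produced and active.
With repressor VelM bound, *vorK* is not transcribed.
So VorK is not produced.
With repressor TorM bound, *torK* is not transcribed.

OFF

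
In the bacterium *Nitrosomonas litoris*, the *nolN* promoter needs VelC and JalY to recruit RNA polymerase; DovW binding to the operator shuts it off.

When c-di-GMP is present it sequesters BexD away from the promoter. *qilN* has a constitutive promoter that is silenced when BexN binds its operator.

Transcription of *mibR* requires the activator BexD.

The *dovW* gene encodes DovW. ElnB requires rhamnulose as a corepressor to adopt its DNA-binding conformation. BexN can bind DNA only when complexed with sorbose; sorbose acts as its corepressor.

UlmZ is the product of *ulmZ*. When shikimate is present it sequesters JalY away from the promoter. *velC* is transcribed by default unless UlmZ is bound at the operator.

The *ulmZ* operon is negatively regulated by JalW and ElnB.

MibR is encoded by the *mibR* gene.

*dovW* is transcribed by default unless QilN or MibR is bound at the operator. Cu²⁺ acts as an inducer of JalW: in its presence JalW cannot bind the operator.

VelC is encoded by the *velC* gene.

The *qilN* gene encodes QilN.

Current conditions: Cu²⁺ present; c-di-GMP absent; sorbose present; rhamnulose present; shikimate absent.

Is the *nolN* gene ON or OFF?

Cu²⁺ is present, so JalW is inactive.
Rhamnulose is present, so ElnB is active.
With repressor ElnB bound, *ulmZ* is not transcribed.
So UlmZ is not produced.
With no repressor bound, *velC* is transcribed.
So VelC is produced and active.
Shikimate is absent, so JalY is active.
Sorbose is present, so BexN is active.
With repressor BexN bound, *qilN* is not transcribed.
So QilN is not produced.
c-di-GMP is absent, so BexD is active.
No repressor is bound and BexD is active, so *mibR* is transcribed.
So MibR is produced and active.
With repressor MibR bound, *dovW* is not transcribed.
So DovW is not produced.
No repressor is bound and VelC and JalY are active, so *nolN* is transcribed.

ON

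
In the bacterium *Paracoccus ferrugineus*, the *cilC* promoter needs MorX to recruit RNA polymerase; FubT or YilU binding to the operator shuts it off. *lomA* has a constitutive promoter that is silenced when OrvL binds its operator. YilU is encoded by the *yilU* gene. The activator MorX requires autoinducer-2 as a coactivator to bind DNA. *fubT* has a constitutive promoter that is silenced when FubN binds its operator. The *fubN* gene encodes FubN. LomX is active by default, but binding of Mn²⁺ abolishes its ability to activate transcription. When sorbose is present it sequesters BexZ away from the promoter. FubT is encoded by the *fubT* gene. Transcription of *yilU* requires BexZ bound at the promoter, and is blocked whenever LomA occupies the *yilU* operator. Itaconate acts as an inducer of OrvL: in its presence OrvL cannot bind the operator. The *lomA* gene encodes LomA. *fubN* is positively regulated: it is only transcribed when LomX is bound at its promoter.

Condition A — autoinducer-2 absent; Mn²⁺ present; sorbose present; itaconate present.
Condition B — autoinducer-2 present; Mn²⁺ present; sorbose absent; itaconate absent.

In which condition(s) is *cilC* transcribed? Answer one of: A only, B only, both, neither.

Condition A:
Autoinducer-2 is absent, so MorX is inactive.
Mn²⁺ is present, so LomX is inactive.
Required activator LomX is absent, so *fubN* is not transcribed.
So FubN is not produced.
With no repressor bound, *fubT* is transcribed.
So FubT is produced and active.
Sorbose is present, so BexZ is inactive.
Itaconate is present, so OrvL is inactive.
With no repressor bound, *lomA* is transcribed.
So LomA is produced and active.
With repressor LomA bound, *yilU* is not transcribed.
So YilU is not produced.
With repressor FubT bound, *cilC* is not transcribed.
→ *cilC* is OFF in A.
Condition B:
Autoinducer-2 is present, so MorX is active.
Mn²⁺ is present, so LomX is inactive.
Required activator LomX is absent, so *fubN* is not transcribed.
So FubN is not produced.
With no repressor bound, *fubT* is transcribed.
So FubT is produced and active.
Sorbose is absent, so BexZ is active.
Itaconate is absent, so OrvL is active.
With repressor OrvL bound, *lomA* is not transcribed.
So LomA is not produced.
No repressor is bound and BexZ is active, so *yilU* is transcribed.
So YilU is produced and active.
With repressor FubT bound, *cilC* is not transcribed.
→ *cilC* is OFF in B.

neither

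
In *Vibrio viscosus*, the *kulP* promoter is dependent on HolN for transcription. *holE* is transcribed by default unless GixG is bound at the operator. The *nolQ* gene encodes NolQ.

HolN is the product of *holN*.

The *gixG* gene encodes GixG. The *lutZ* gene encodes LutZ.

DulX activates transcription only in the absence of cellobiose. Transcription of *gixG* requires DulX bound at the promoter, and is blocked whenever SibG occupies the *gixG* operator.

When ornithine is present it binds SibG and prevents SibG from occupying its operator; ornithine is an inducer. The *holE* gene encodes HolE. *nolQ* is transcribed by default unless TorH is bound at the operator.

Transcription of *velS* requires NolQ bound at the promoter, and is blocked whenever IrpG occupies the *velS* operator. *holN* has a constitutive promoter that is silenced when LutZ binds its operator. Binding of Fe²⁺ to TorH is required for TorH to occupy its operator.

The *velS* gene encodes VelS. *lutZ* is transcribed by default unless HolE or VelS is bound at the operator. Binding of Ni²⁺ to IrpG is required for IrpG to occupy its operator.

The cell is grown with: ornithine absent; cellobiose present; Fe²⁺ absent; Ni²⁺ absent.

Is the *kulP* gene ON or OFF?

Ornithine is absent, so SibG is active.
Cellobiose is present, so DulX is inactive.
With repressor SibG bound, *gixG* is not transcribed.
So GixG is not produced.
With no repressor bound, *holE* is transcribed.
So HolE is produced and active.
Ni²⁺ is absent, so IrpG is inactive.
Fe²⁺ is absent, so TorH is inactive.
With no repressor bound, *nolQ* is transcribed.
So NolQ is produced and active.
No repressor is bound and NolQ is active, so *velS* is transcribed.
So VelS is produced and active.
With repressor HolE bound, *lutZ* is not transcribed.
So LutZ is not produced.
With no repressor bound, *holN* is transcribed.
So HolN is produced and active.
No repressor is bound and HolN is active, so *kulP* is transcribed.

ON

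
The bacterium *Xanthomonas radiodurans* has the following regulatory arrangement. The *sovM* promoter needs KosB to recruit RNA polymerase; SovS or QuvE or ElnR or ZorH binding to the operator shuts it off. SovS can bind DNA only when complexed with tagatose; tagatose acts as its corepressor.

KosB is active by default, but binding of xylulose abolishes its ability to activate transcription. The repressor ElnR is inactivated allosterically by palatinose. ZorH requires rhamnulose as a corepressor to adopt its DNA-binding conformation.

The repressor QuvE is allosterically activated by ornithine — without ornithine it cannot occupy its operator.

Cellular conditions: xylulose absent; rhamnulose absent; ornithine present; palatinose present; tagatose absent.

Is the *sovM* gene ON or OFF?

Tagatose is absent, so SovS is inactive.
Ornithine is present, so QuvE is active.
Palatinose is present, so ElnR is inactive.
Rhamnulose is absent, so ZorH is inactive.
Xylulose is absent, so KosB is active.
With repressor QuvE bound, *sovM* is not transcribed.

OFF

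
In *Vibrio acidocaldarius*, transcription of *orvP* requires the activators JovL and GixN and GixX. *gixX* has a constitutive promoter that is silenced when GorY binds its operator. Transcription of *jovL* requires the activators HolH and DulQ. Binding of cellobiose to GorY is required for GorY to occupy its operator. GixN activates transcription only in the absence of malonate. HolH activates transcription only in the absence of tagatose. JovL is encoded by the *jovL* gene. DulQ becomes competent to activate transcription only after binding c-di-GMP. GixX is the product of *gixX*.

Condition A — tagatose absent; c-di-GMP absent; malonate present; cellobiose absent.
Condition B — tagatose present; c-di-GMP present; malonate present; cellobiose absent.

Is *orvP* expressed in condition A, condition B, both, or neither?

Condition A:
Tagatose is absent, so HolH is active.
c-di-GMP is absent, so DulQ is inactive.
Required activator DulQ is absent, so *jovL* is not transcribed.
So JovL is not produced.
Malonate is present, so GixN is inactive.
Cellobiose is absent, so GorY is inactive.
With no repressor bound, *gixX* is transcribed.
So GixX is produced and active.
Required activator JovL is absent, so *orvP* is not transcribed.
→ *orvP* is OFF in A.
Condition B:
Tagatose is present, so HolH is inactive.
c-di-GMP is present, so DulQ is active.
Required activator HolH is absent, so *jovL* is not transcribed.
So JovL is not produced.
Malonate is present, so GixN is inactive.
Cellobiose is absent, so GorY is inactive.
With no repressor bound, *gixX* is transcribed.
So GixX is produced and active.
Required activator JovL is absent, so *orvP* is not transcribed.
→ *orvP* is OFF in B.

neither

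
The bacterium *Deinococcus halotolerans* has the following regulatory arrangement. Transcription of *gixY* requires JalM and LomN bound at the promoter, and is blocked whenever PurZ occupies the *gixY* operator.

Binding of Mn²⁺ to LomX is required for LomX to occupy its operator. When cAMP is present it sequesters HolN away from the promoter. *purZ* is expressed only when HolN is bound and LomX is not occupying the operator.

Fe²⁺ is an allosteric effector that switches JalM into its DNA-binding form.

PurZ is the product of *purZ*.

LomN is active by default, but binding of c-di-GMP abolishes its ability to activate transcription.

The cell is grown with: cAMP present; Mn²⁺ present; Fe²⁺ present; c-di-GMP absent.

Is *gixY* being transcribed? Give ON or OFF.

Mn²⁺ is present, so LomX is active.
cAMP is present, so HolN is inactive.
With repressor LomX bound, *purZ* is not transcribed.
So PurZ is not produced.
Fe²⁺ is present, so JalM is active.
c-di-GMP is absent, so LomN is active.
No repressor is bound and JalM and LomN are active, so *gixY* is transcribed.

ON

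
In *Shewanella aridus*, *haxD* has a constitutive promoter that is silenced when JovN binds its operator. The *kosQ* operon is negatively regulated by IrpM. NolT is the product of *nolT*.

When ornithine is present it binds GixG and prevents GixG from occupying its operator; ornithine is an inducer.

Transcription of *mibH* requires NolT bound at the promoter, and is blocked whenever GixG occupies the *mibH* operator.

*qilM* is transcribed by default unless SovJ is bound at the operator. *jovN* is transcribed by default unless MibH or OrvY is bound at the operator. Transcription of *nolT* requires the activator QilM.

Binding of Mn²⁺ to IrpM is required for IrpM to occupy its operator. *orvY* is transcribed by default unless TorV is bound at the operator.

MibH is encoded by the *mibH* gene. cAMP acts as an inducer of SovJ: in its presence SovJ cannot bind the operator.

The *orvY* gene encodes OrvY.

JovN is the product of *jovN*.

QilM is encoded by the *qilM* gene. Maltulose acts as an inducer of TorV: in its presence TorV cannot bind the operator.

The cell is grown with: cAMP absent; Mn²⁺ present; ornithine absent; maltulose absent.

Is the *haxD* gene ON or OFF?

OFF

cAMP is absent, so SovJ is active.
With repressor SovJ bound, *qilM* is not transcribed.
So QilM is not produced.
Required activator QilM is absent, so *nolT* is not transcribed.
So NolT is not produced.
Ornithine is absent, so GixG is active.
With repressor GixG bound, *mibH* is not transcribed.
So MibH is not produced.
Maltulose is absent, so TorV is active.
With repressor TorV bound, *orvY* is not transcribed.
So OrvY is not produced.
With no repressor bound, *jovN* is transcribed.
So JovN is produced and active.
With repressor JovN bound, *haxD* is not transcribed.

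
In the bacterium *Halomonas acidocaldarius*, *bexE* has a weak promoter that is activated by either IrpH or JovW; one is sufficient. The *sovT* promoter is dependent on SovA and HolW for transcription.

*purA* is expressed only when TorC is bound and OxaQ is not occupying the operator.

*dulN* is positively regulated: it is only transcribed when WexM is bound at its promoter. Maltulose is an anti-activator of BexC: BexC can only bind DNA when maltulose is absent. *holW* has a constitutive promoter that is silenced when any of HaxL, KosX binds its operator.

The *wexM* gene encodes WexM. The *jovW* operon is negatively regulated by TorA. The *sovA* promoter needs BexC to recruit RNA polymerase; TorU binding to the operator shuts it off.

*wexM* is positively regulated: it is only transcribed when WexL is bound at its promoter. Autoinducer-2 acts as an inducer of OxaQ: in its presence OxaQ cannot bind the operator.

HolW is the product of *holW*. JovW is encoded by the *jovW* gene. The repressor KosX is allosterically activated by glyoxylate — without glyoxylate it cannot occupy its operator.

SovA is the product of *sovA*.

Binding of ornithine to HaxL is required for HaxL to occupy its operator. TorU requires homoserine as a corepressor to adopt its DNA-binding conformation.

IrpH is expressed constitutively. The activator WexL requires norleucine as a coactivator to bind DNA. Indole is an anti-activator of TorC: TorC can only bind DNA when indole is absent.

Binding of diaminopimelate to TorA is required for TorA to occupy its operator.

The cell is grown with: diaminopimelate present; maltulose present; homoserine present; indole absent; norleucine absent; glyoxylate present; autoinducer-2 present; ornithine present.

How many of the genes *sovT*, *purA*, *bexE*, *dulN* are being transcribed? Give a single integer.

Homoserine is present, so TorU is active.
Maltulose is present, so BexC is inactive.
With repressor TorU bound, *sovA* is not transcribed.
So SovA is not produced.
Ornithine is present, so HaxL is active.
Glyoxylate is present, so KosX is active.
With repressor HaxL bound, *holW* is not transcribed.
So HolW is not produced.
Required activator SovA is absent, so *sovT* is not transcribed.
→ *sovT* is OFF.
Autoinducer-2 is present, so OxaQ is inactive.
Indole is absent, so TorC is active.
No repressor is bound and TorC is active, so *purA* is transcribed.
→ *purA* is ON.
IrpH is produced constitutively and is active.
Diaminopimelate is present, so TorA is active.
With repressor TorA bound, *jovW* is not transcribed.
So JovW is not produced.
Activator IrpH is present, so *bexE* is transcribed.
→ *bexE* is ON.
Norleucine is absent, so WexL is inactive.
Required activator WexL is absent, so *wexM* is not transcribed.
So WexM is not produced.
Required activator WexM is absent, so *dulN* is not transcribed.
→ *dulN* is OFF.
2 of the 4 genes are transcribed.

2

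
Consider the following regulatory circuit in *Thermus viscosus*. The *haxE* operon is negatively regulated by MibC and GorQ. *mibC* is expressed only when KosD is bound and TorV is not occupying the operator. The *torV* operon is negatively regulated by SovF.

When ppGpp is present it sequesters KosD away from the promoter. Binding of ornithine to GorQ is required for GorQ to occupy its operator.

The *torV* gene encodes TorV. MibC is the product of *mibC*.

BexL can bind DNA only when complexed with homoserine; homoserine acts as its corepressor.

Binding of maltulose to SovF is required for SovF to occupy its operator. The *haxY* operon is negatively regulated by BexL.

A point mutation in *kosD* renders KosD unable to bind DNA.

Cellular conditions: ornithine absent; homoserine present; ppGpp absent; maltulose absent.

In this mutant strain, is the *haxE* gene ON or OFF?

ON

KosD is non-functional in this strain, so it has no effect.
Maltulose is absent, so SovF is inactive.
With no repressor bound, *torV* is transcribed.
So TorV is produced and active.
With repressor TorV bound, *mibC* is not transcribed.
So MibC is not produced.
Ornithine is absent, so GorQ is inactive.
With no repressor bound, *haxE* is transcribed.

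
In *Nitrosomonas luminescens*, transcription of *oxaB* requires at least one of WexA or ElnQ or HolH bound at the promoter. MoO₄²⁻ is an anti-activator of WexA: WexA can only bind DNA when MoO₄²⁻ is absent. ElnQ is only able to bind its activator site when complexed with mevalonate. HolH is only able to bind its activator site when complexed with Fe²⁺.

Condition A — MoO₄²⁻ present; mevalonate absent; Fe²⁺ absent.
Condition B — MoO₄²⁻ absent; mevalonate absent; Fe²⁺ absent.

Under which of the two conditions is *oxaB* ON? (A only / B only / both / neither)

Condition A:
MoO₄²⁻ is present, so WexA is inactive.
Mevalonate is absent, so ElnQ is inactive.
Fe²⁺ is absent, so HolH is inactive.
No activator is available at the *oxaB* promoter, so *oxaB* is not transcribed.
→ *oxaB* is OFF in A.
Condition B:
MoO₄²⁻ is absent, so WexA is active.
Mevalonate is absent, so ElnQ is inactive.
Fe²⁺ is absent, so HolH is inactive.
Activator WexA is present, so *oxaB* is transcribed.
→ *oxaB* is ON in B.

B only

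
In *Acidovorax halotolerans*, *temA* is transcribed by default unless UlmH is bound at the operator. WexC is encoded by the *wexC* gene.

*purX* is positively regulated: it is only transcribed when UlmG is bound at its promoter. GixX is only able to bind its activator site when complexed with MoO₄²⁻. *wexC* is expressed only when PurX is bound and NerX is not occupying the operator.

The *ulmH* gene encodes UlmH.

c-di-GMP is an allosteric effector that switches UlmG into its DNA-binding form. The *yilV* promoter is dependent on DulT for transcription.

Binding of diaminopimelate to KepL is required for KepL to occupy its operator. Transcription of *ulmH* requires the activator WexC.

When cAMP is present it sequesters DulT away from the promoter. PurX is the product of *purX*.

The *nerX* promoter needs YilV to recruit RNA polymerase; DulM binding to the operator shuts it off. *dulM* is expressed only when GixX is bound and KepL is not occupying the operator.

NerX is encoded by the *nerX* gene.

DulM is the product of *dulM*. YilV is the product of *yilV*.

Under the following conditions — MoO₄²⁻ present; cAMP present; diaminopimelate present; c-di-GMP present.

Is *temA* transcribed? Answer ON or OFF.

MoO₄²⁻ is present, so GixX is active.
Diaminopimelate is present, so KepL is active.
With repressor KepL bound, *dulM* is not transcribed.
So DulM is not produced.
cAMP is present, so DulT is inactive.
Required activator DulT is absent, so *yilV* is not transcribed.
So YilV is not produced.
Required activator YilV is absent, so *nerX* is not transcribed.
So NerX is not produced.
c-di-GMP is present, so UlmG is active.
No repressor is bound and UlmG is active, so *purX* is transcribed.
So PurX is produced and active.
No repressor is bound and PurX is active, so *wexC* is transcribed.
So WexC is produced and active.
No repressor is bound and WexC is active, so *ulmH* is transcribed.
So UlmH is produced and active.
With repressor UlmH bound, *temA* is not transcribed.

OFF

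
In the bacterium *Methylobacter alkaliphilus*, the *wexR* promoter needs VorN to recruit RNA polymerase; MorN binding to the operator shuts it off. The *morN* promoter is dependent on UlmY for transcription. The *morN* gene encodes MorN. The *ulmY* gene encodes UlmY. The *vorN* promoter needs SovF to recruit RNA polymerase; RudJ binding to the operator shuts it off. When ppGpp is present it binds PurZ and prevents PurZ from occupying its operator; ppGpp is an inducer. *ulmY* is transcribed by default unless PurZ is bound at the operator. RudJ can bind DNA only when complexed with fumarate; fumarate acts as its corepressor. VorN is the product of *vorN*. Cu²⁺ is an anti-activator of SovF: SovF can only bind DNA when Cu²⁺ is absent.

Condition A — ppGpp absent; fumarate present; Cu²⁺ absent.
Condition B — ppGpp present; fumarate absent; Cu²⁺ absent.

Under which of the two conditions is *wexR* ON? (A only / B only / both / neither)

neither

Condition A:
ppGpp is absent, so PurZ is active.
With repressor PurZ bound, *ulmY* is not transcribed.
So UlmY is not produced.
Required activator UlmY is absent, so *morN* is not transcribed.
So MorN is not produced.
Fumarate is present, so RudJ is active.
Cu²⁺ is absent, so SovF is active.
With repressor RudJ bound, *vorN* is not transcribed.
So VorN is not produced.
Required activator VorN is absent, so *wexR* is not transcribed.
→ *wexR* is OFF in A.
Condition B:
ppGpp is present, so PurZ is inactive.
With no repressor bound, *ulmY* is transcribed.
So UlmY is produced and active.
No repressor is bound and UlmY is active, so *morN* is transcribed.
So MorN is produced and active.
Fumarate is absent, so RudJ is inactive.
Cu²⁺ is absent, so SovF is active.
No repressor is bound and SovF is active, so *vorN* is transcribed.
So VorN is produced and active.
With repressor MorN bound, *wexR* is not transcribed.
→ *wexR* is OFF in B.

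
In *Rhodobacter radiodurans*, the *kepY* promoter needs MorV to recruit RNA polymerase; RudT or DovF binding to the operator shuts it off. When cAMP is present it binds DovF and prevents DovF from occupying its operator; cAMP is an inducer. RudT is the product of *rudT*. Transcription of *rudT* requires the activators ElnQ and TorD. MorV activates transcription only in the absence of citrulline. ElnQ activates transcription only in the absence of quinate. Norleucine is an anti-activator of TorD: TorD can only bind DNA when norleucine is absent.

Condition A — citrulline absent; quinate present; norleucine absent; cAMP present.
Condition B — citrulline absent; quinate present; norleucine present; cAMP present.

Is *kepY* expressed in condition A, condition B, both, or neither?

both

Condition A:
Citrulline is absent, so MorV is active.
Quinate is present, so ElnQ is inactive.
Norleucine is absent, so TorD is active.
Required activator ElnQ is absent, so *rudT* is not transcribed.
So RudT is not produced.
cAMP is present, so DovF is inactive.
No repressor is bound and MorV is active, so *kepY* is transcribed.
→ *kepY* is ON in A.
Condition B:
Citrulline is absent, so MorV is active.
Quinate is present, so ElnQ is inactive.
Norleucine is present, so TorD is inactive.
Required activator ElnQ is absent, so *rudT* is not transcribed.
So RudT is not produced.
cAMP is present, so DovF is inactive.
No repressor is bound and MorV is active, so *kepY* is transcribed.
→ *kepY* is ON in B.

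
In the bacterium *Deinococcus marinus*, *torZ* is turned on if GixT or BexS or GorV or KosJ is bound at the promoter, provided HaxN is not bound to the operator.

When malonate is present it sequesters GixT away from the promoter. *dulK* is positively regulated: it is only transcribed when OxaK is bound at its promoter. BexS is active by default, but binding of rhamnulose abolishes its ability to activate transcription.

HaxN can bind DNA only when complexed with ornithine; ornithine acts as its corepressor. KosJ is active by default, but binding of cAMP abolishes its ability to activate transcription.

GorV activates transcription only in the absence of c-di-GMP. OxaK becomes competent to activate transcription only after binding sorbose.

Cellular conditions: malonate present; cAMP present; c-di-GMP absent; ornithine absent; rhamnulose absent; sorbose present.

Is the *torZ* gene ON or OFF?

ON

Ornithine is absent, so HaxN is inactive.
Malonate is present, so GixT is inactive.
Rhamnulose is absent, so BexS is active.
c-di-GMP is absent, so GorV is active.
cAMP is present, so KosJ is inactive.
Activator BexS is present, so *torZ* is transcribed.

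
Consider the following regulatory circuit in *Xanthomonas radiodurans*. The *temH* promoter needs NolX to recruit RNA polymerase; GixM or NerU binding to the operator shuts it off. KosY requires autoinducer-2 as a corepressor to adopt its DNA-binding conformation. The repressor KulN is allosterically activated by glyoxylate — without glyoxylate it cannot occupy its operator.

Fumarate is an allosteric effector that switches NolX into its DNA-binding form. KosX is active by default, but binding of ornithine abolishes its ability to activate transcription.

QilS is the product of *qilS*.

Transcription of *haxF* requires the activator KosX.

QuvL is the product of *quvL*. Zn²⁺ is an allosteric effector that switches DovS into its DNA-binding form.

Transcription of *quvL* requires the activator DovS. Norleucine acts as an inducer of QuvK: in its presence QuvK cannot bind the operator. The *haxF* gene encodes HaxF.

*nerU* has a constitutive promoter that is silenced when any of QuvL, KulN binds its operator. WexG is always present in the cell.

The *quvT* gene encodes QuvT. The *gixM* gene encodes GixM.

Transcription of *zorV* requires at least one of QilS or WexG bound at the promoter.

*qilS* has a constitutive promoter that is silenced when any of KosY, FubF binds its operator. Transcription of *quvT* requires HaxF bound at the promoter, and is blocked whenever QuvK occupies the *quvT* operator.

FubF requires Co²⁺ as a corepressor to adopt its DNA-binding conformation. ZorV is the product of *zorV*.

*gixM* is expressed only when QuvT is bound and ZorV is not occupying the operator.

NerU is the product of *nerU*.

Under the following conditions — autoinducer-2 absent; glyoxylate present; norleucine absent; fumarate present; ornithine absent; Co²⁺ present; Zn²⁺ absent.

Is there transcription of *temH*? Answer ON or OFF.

ON

Norleucine is absent, so QuvK is active.
Ornithine is absent, so KosX is active.
No repressor is bound and KosX is active, so *haxF* is transcribed.
So HaxF is produced and active.
With repressor QuvK bound, *quvT* is not transcribed.
So QuvT is not produced.
Autoinducer-2 is absent, so KosY is inactive.
Co²⁺ is present, so FubF is active.
With repressor FubF bound, *qilS* is not transcribed.
So QilS is not produced.
WexG is produced constitutively and is active.
Activator WexG is present, so *zorV* is transcribed.
So ZorV is produced and active.
With repressor ZorV bound, *gixM* is not transcribed.
So GixM is not produced.
Fumarate is present, so NolX is active.
Zn²⁺ is absent, so DovS is inactive.
Required activator DovS is absent, so *quvL* is not transcribed.
So QuvL is not produced.
Glyoxylate is present, so KulN is active.
With repressor KulN bound, *nerU* is not transcribed.
So NerU is not produced.
No repressor is bound and NolX is active, so *temH* is transcribed.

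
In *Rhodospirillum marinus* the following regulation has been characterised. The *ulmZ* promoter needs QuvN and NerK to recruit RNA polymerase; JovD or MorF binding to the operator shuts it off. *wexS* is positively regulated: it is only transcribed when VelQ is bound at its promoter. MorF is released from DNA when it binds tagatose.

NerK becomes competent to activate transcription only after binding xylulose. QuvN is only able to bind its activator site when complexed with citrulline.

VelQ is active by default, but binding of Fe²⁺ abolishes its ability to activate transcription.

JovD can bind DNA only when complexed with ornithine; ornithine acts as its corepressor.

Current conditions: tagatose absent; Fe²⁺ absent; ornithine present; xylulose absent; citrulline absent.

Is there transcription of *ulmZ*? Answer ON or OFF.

OFF

Ornithine is present, so JovD is active.
Citrulline is absent, so QuvN is inactive.
Xylulose is absent, so NerK is inactive.
Tagatose is absent, so MorF is active.
With repressor JovD bound, *ulmZ* is not transcribed.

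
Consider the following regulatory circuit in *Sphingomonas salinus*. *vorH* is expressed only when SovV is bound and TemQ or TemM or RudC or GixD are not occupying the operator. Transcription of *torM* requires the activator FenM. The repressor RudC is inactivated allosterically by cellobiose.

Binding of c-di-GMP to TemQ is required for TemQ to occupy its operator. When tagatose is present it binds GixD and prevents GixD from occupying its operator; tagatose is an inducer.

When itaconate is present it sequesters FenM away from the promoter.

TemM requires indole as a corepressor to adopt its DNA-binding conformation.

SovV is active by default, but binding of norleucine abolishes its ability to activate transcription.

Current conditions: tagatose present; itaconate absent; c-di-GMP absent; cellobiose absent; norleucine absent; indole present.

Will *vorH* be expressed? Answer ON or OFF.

OFF

Norleucine is absent, so SovV is active.
c-di-GMP is absent, so TemQ is inactive.
Indole is present, so TemM is active.
Cellobiose is absent, so RudC is active.
Tagatose is present, so GixD is inactive.
With repressor TemM bound, *vorH* is not transcribed.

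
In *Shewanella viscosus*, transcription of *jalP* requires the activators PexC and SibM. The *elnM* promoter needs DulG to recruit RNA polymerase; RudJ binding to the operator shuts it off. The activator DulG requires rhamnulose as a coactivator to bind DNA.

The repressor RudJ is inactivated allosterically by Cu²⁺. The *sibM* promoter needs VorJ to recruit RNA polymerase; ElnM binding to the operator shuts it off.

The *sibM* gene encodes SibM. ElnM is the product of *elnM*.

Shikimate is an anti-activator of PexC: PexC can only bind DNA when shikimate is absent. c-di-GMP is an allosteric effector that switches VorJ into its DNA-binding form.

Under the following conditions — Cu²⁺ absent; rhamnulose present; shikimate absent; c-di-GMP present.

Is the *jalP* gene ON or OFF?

ON

Shikimate is absent, so PexC is active.
c-di-GMP is present, so VorJ is active.
Rhamnulose is present, so DulG is active.
Cu²⁺ is absent, so RudJ is active.
With repressor RudJ bound, *elnM* is not transcribed.
So ElnM is not produced.
No repressor is bound and VorJ is active, so *sibM* is transcribed.
So SibM is produced and active.
No repressor is bound and PexC and SibM are active, so *jalP* is transcribed.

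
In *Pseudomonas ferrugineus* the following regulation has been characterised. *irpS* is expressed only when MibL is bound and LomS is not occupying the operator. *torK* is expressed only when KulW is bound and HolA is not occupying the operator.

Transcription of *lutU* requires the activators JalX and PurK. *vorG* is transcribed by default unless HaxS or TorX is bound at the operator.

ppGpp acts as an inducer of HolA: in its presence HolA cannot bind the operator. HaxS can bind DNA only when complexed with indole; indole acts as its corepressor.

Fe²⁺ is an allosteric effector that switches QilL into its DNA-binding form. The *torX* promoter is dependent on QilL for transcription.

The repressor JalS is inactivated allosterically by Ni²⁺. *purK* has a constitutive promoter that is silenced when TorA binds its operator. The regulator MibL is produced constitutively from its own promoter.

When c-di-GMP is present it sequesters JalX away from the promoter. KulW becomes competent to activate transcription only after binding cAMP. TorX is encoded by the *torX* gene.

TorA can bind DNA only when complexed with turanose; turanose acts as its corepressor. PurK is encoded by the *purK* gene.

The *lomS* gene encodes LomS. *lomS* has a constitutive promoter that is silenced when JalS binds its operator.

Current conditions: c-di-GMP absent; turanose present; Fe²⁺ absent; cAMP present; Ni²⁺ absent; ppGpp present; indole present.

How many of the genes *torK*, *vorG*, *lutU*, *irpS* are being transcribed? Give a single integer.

2

cAMP is present, so KulW is active.
ppGpp is present, so HolA is inactive.
No repressor is bound and KulW is active, so *torK* is transcribed.
→ *torK* is ON.
Indole is present, so HaxS is active.
Fe²⁺ is absent, so QilL is inactive.
Required activator QilL is absent, so *torX* is not transcribed.
So TorX is not produced.
With repressor HaxS bound, *vorG* is not transcribed.
→ *vorG* is OFF.
c-di-GMP is absent, so JalX is active.
Turanose is present, so TorA is active.
With repressor TorA bound, *purK* is not transcribed.
So PurK is not produced.
Required activator PurK is absent, so *lutU* is not transcribed.
→ *lutU* is OFF.
MibL is produced constitutively and is active.
Ni²⁺ is absent, so JalS is active.
With repressor JalS bound, *lomS* is not transcribed.
So LomS is not produced.
No repressor is bound and MibL is active, so *irpS* is transcribed.
→ *irpS* is ON.
2 of the 4 genes are transcribed.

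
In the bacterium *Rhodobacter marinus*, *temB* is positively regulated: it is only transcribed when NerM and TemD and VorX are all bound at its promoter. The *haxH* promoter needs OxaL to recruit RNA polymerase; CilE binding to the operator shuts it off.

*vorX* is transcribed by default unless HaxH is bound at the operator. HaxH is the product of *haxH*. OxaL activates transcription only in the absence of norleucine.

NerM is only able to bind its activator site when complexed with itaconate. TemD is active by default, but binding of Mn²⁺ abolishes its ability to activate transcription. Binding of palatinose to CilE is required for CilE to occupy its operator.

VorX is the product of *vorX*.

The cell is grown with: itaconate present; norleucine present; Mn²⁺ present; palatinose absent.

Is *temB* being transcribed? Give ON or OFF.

Itaconate is present, so NerM is active.
Mn²⁺ is present, so TemD is inactive.
Norleucine is present, so OxaL is inactive.
Palatinose is absent, so CilE is inactive.
Required activator OxaL is absent, so *haxH* is not transcribed.
So HaxH is not produced.
With no repressor bound, *vorX* is transcribed.
So VorX is produced and active.
Required activator TemD is absent, so *temB* is not transcribed.

OFF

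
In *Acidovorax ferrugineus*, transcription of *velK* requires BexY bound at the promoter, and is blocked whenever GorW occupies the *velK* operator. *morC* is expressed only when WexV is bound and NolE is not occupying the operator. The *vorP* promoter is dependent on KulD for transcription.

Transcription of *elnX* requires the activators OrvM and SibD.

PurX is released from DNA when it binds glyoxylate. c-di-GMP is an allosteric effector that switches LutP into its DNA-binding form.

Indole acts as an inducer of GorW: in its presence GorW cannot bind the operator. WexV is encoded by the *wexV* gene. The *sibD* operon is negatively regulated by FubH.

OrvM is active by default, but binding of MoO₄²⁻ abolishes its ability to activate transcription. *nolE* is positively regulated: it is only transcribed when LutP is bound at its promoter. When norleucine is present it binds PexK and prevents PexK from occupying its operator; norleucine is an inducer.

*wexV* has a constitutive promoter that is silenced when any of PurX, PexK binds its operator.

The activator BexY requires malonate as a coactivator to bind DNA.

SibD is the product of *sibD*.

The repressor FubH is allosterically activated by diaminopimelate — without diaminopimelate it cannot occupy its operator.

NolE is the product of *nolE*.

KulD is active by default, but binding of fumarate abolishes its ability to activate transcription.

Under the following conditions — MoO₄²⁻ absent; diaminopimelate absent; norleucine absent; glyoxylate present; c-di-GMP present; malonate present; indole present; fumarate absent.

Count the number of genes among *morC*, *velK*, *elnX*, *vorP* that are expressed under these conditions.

c-di-GMP is present, so LutP is active.
No repressor is bound and LutP is active, so *nolE* is transcribed.
So NolE is produced and active.
Glyoxylate is present, so PurX is inactive.
Norleucine is absent, so PexK is active.
With repressor PexK bound, *wexV* is not transcribed.
So WexV is not produced.
With repressor NolE bound, *morC* is not transcribed.
→ *morC* is OFF.
Malonate is present, so BexY is active.
Indole is present, so GorW is inactive.
No repressor is bound and BexY is active, so *velK* is transcribed.
→ *velK* is ON.
MoO₄²⁻ is absent, so OrvM is active.
Diaminopimelate is absent, so FubH is inactive.
With no repressor bound, *sibD* is transcribed.
So SibD is produced and active.
No repressor is bound and OrvM and SibD are active, so *elnX* is transcribed.
→ *elnX* is ON.
Fumarate is absent, so KulD is active.
No repressor is bound and KulD is active, so *vorP* is transcribed.
→ *vorP* is ON.
3 of the 4 genes are transcribed.

3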